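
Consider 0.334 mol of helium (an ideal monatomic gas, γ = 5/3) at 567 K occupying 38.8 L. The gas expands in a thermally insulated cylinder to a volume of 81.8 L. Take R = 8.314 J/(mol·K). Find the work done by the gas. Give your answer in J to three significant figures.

Adiabatic: TV^(γ−1) = const with γ = 5/3.
T₂ = T₁ (V₁/V₂)^(γ−1) = 567 × (38.8/81.8)^0.667 = 567 × 0.6082 = 344.9 K.
W_by = nCᵥ(T₁ − T₂) = (0.334)(12.47)(567 − 344.9) = 925.3 J.

W ≈ 925 J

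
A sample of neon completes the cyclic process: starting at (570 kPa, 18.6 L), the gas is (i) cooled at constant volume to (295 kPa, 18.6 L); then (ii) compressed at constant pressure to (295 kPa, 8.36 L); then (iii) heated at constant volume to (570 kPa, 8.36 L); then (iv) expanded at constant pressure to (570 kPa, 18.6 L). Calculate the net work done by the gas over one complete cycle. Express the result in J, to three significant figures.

W_net ≈ 2820 J

Constant-volume legs do no work.
W(ii) = (295)(8.36 − 18.6) = -3021 J; W(iv) = (570)(18.6 − 8.36) = 5837 J.
W_net = -3021 + 5837 = 2816 J (the clockwise enclosed area).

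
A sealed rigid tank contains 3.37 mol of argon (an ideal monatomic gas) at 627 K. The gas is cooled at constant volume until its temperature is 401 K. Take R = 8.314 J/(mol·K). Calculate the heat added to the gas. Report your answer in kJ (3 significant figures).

Constant volume ⇒ W = 0, so Q = ΔU = nCᵥΔT with Cᵥ = 3R/2 = 12.47 J/(mol·K).
ΔU = (3.37)(12.47)(401 − 627) = -9498 J.

Q ≈ -9.50 kJ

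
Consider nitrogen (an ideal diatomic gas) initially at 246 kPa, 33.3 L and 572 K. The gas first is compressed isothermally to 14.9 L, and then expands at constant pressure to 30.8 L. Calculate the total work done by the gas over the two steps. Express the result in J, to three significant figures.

W_total ≈ 2150 J

Step 1 (isothermal): W = P₁V₁ ln(V₂/V₁) = (8192) ln(14.9/33.3) = -6588 J.
After step 1: P = 549.8 kPa, V = 14.9 L, T = 572 K.
Step 2 (isobaric): W = PΔV = (549.8 kPa)(30.8 − 14.9 L) = 8742 J.
W_total = -6588 + 8742 = 2154 J.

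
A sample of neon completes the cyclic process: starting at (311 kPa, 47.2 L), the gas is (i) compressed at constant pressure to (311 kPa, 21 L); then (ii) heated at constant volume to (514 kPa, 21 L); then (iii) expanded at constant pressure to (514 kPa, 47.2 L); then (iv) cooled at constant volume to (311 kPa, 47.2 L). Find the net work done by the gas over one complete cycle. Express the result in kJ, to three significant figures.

Constant-volume legs do no work.
W(i) = (311)(21 − 47.2) = -8148 J; W(iii) = (514)(47.2 − 21) = 13467 J.
W_net = -8148 + 13467 = 5319 J (the clockwise enclosed area).

W_net ≈ 5.32 kJ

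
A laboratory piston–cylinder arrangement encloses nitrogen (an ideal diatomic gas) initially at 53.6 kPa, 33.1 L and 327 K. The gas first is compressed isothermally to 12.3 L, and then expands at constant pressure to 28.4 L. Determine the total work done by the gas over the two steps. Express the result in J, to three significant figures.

W_total ≈ 566 J

Step 1 (isothermal): W = P₁V₁ ln(V₂/V₁) = (1774) ln(12.3/33.1) = -1756 J.
After step 1: P = 144.2 kPa, V = 12.3 L, T = 327 K.
Step 2 (isobaric): W = PΔV = (144.2 kPa)(28.4 − 12.3 L) = 2322 J.
W_total = -1756 + 2322 = 566 J.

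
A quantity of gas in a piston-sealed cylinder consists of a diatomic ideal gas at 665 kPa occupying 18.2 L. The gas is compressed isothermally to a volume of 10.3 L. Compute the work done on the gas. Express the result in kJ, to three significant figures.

Isothermal: W = nRT ln(V₂/V₁) = P₁V₁ ln(V₂/V₁).
P₁V₁ = (665 kPa)(18.2 L) = 12103 J.
W = 12103 × ln(10.3/18.2) = 12103 × -0.5693
W_by_gas = -6890 J; work on gas = −W_by = 6890 J.

W ≈ 6.89 kJ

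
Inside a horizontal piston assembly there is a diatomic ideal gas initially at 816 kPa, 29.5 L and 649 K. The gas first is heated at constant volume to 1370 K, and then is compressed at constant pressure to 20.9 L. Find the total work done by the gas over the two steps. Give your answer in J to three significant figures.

Step 1 (isochoric): W = 0 (constant volume).
After step 1: P = 1723 kPa (V unchanged).
Step 2 (isobaric): W = PΔV = (1723 kPa)(20.9 − 29.5 L) = -14814 J.
W_total = 0 − 14814 = -14814 J.

W_total ≈ -14800 J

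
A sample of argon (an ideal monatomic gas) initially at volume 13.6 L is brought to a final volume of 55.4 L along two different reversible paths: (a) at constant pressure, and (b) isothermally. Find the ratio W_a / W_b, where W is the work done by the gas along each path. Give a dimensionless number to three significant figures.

Path (a) isobaric: W = P₁(V₂ − V₁) → W_a/(P₁V₁) = 3.074.
Path (b) isothermal: W = P₁V₁ ln(V₂/V₁) → W_b/(P₁V₁) = 1.405.
W_a / W_b = 3.074 / 1.405 = 2.188.

W_a / W_b ≈ 2.19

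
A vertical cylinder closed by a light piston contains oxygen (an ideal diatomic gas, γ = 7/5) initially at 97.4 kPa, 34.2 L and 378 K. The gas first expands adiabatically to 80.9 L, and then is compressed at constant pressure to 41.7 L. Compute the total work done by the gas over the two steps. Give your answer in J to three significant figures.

Step 1 (adiabatic): W = (P₁V₁ − P₂V₂)/(γ−1) = (3331 − 2361)/0.4 = 2426 J.
After step 1: P = 29.18 kPa, V = 80.9 L, T = 267.9 K.
Step 2 (isobaric): W = PΔV = (29.18 kPa)(41.7 − 80.9 L) = -1144 J.
W_total = 2426 − 1144 = 1282 J.

W_total ≈ 1280 J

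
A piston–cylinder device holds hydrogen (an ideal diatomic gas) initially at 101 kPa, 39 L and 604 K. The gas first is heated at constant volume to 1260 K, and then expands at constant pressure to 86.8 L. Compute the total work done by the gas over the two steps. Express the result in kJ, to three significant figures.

Step 1 (isochoric): W = 0 (constant volume).
After step 1: P = 210.7 kPa (V unchanged).
Step 2 (isobaric): W = PΔV = (210.7 kPa)(86.8 − 39 L) = 10071 J.
W_total = 0 + 10071 = 10071 J.

W_total ≈ 10.1 kJ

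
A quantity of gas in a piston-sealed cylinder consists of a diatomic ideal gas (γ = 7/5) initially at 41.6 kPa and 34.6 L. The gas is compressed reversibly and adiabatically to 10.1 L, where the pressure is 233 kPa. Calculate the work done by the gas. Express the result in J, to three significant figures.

Adiabatic: W = (P₁V₁ − P₂V₂)/(γ − 1) with γ = 7/5.
P₁V₁ = 1439 J, P₂V₂ = 2353 J.
W = (1439 − 2353) / 0.4 = -2285 J.

W ≈ -2280 J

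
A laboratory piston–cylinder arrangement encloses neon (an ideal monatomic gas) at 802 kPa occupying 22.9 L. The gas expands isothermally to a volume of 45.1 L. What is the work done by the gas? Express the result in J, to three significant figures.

W ≈ 12400 J

Isothermal: W = nRT ln(V₂/V₁) = P₁V₁ ln(V₂/V₁).
P₁V₁ = (802 kPa)(22.9 L) = 18366 J.
W = 18366 × ln(45.1/22.9) = 18366 × 0.6777
W_by_gas = 12447 J.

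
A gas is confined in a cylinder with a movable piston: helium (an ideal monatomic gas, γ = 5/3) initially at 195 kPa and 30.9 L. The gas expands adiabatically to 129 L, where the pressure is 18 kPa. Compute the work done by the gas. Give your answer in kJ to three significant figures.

Adiabatic: W = (P₁V₁ − P₂V₂)/(γ − 1) with γ = 5/3.
P₁V₁ = 6026 J, P₂V₂ = 2322 J.
W = (6026 − 2322) / 0.6667 = 5555 J.

W ≈ 5.56 kJ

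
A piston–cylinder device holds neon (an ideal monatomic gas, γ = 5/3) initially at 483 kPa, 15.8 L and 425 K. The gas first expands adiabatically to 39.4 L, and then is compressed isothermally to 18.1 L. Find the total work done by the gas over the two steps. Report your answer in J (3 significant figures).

W_total ≈ 1990 J

Step 1 (adiabatic): W = (P₁V₁ − P₂V₂)/(γ−1) = (7631 − 4150)/0.667 = 5222 J.
After step 1: P = 105.3 kPa, V = 39.4 L, T = 231.1 K.
Step 2 (isothermal): W = P₁V₁ ln(V₂/V₁) = (4150) ln(18.1/39.4) = -3228 J.
W_total = 5222 − 3228 = 1994 J.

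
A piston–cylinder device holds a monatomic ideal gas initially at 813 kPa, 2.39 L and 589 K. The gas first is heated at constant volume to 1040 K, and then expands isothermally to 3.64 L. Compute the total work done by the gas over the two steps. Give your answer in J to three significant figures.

Step 1 (isochoric): W = 0 (constant volume).
After step 1: P = 1436 kPa (V unchanged).
Step 2 (isothermal): W = P₁V₁ ln(V₂/V₁) = (3431) ln(3.64/2.39) = 1443 J.
W_total = 0 + 1443 = 1443 J.

W_total ≈ 1440 J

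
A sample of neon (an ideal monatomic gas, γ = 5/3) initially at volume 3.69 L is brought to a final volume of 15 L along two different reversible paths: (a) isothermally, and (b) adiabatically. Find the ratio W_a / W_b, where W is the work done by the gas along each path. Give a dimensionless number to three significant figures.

W_a / W_b ≈ 1.54

Path (a) isothermal: W = P₁V₁ ln(V₂/V₁) → W_a/(P₁V₁) = 1.402.
Path (b) adiabatic: W = P₁V₁(1 − (V₁/V₂)^(γ−1))/(γ−1) → W_b/(P₁V₁) = 0.9111.
W_a / W_b = 1.402 / 0.9111 = 1.539.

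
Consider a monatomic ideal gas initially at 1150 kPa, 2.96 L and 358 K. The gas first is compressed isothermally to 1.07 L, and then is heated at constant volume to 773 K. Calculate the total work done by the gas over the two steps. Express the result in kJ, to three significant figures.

W_total ≈ -3.46 kJ

Step 1 (isothermal): W = P₁V₁ ln(V₂/V₁) = (3404) ln(1.07/2.96) = -3464 J.
Step 2 (isochoric): W = 0 (constant volume).
W_total = -3464 + 0 = -3464 J.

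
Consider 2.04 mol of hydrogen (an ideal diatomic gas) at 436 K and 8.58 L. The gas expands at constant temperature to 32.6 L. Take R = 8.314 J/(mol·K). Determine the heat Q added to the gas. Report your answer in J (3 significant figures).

Q ≈ 9870 J

Isothermal ⇒ ΔU = 0, so Q = W = nRT ln(V₂/V₁).
Q = (2.04)(8.314)(436) ln(32.6/8.58) = 7395 × 1.335 = 9871 J.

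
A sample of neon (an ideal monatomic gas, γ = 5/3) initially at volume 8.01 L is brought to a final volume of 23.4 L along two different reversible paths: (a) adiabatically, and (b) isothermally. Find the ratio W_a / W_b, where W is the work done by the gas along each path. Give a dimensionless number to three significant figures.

Path (a) adiabatic: W = P₁V₁(1 − (V₁/V₂)^(γ−1))/(γ−1) → W_a/(P₁V₁) = 0.766.
Path (b) isothermal: W = P₁V₁ ln(V₂/V₁) → W_b/(P₁V₁) = 1.072.
W_a / W_b = 0.766 / 1.072 = 0.7145.

W_a / W_b ≈ 0.715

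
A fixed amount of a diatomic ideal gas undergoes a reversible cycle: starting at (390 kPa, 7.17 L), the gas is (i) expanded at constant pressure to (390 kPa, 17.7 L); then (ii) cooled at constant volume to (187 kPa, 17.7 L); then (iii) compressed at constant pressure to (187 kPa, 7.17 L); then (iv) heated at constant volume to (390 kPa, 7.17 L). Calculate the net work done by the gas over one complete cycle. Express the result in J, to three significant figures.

W_net ≈ 2140 J

Constant-volume legs do no work.
W(i) = (390)(17.7 − 7.17) = 4107 J; W(iii) = (187)(7.17 − 17.7) = -1969 J.
W_net = 4107 − 1969 = 2138 J (the clockwise enclosed area).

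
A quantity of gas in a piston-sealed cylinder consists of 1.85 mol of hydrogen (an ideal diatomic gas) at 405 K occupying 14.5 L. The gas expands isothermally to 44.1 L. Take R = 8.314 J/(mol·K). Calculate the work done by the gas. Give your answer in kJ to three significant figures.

W ≈ 6.93 kJ

Isothermal: W = nRT ln(V₂/V₁).
W = (1.85)(8.314)(405) × ln(44.1/14.5)
  = 6229 × 1.112
W_by_gas = 6929 J.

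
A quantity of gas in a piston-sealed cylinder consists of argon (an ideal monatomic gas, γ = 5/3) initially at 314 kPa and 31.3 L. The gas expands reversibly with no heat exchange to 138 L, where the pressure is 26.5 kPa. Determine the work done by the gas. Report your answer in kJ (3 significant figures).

Adiabatic: W = (P₁V₁ − P₂V₂)/(γ − 1) with γ = 5/3.
P₁V₁ = 9828 J, P₂V₂ = 3657 J.
W = (9828 − 3657) / 0.6667 = 9257 J.

W ≈ 9.26 kJ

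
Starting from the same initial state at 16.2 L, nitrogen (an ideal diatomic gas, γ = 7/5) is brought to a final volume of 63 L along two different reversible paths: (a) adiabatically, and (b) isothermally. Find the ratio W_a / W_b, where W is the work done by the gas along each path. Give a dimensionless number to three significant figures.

W_a / W_b ≈ 0.772

Path (a) adiabatic: W = P₁V₁(1 − (V₁/V₂)^(γ−1))/(γ−1) → W_a/(P₁V₁) = 1.048.
Path (b) isothermal: W = P₁V₁ ln(V₂/V₁) → W_b/(P₁V₁) = 1.358.
W_a / W_b = 1.048 / 1.358 = 0.7715.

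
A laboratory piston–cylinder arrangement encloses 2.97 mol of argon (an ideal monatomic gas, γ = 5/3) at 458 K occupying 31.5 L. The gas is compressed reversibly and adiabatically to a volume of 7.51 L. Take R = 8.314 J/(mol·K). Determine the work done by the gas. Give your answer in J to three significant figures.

Adiabatic: TV^(γ−1) = const with γ = 5/3.
T₂ = T₁ (V₁/V₂)^(γ−1) = 458 × (31.5/7.51)^0.667 = 458 × 2.601 = 1191 K.
W_by = nCᵥ(T₁ − T₂) = (2.97)(12.47)(458 − 1191) = -27156 J.

W ≈ -27200 J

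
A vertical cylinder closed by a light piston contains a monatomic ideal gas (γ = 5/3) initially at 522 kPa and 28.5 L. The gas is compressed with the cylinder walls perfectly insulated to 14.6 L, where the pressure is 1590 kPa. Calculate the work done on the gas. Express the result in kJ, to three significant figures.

W ≈ 12.5 kJ

Adiabatic: W = (P₁V₁ − P₂V₂)/(γ − 1) with γ = 5/3.
P₁V₁ = 14877 J, P₂V₂ = 23214 J.
W = (14877 − 23214) / 0.6667 = -12505 J.
Work on gas = −W_by = 12505 J.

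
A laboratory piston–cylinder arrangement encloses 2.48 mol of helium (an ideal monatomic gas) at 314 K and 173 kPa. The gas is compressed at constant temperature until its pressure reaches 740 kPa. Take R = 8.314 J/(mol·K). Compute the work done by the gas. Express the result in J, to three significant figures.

Isothermal process: W = nRT ln(V₂/V₁) = nRT ln(P₁/P₂).
W = (2.48)(8.314)(314) × ln(173/740)
  = 6474 × ln(0.2338) = 6474 × -1.453
W_by_gas = -9409 J.

W ≈ -9410 J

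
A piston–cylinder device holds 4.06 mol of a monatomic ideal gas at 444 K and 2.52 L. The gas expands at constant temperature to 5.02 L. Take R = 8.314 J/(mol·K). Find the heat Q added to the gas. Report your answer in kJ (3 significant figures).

Isothermal ⇒ ΔU = 0, so Q = W = nRT ln(V₂/V₁).
Q = (4.06)(8.314)(444) ln(5.02/2.52) = 14987 × 0.6892 = 10329 J.

Q ≈ 10.3 kJ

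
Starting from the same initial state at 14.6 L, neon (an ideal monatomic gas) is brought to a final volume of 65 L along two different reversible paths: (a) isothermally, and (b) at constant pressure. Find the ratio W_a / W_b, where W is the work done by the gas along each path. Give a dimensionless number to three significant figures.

Path (a) isothermal: W = P₁V₁ ln(V₂/V₁) → W_a/(P₁V₁) = 1.493.
Path (b) isobaric: W = P₁(V₂ − V₁) → W_b/(P₁V₁) = 3.452.
W_a / W_b = 1.493 / 3.452 = 0.4326.

W_a / W_b ≈ 0.433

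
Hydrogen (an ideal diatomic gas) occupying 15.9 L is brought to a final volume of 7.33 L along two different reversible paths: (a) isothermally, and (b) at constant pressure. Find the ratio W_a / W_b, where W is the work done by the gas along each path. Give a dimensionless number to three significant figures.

Path (a) isothermal: W = P₁V₁ ln(V₂/V₁) → W_a/(P₁V₁) = -0.7743.
Path (b) isobaric: W = P₁(V₂ − V₁) → W_b/(P₁V₁) = -0.539.
W_a / W_b = -0.7743 / -0.539 = 1.437.

W_a / W_b ≈ 1.44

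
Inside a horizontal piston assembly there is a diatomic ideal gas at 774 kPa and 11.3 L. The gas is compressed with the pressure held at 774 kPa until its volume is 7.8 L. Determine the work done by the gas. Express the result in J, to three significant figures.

Isobaric: W = P ΔV.
W = (774 kPa)(7.8 − 11.3 L) = (774)(-3.5) = -2709 J.

W ≈ -2710 J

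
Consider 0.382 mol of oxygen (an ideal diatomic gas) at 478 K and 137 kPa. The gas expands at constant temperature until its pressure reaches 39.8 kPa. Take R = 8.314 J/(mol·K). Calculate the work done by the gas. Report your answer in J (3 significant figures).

W ≈ 1880 J

Isothermal process: W = nRT ln(V₂/V₁) = nRT ln(P₁/P₂).
W = (0.382)(8.314)(478) × ln(137/39.8)
  = 1518 × ln(3.442) = 1518 × 1.236
W_by_gas = 1877 J.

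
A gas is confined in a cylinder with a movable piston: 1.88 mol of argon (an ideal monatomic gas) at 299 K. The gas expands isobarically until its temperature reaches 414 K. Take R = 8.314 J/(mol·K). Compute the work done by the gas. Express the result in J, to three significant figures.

Isobaric: W = P ΔV = nR ΔT.
W = (1.88)(8.314)(414 − 299) = 1797 J.

W ≈ 1800 J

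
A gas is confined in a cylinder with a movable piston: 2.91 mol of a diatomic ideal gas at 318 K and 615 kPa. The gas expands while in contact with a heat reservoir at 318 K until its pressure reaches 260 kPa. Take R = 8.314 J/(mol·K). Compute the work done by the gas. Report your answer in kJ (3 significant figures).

W ≈ 6.62 kJ

Isothermal process: W = nRT ln(V₂/V₁) = nRT ln(P₁/P₂).
W = (2.91)(8.314)(318) × ln(615/260)
  = 7694 × ln(2.365) = 7694 × 0.8609
W_by_gas = 6624 J.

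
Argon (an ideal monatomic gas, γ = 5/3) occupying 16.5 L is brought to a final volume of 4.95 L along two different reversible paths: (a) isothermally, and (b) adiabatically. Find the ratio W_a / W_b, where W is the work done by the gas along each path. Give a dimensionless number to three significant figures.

Path (a) isothermal: W = P₁V₁ ln(V₂/V₁) → W_a/(P₁V₁) = -1.204.
Path (b) adiabatic: W = P₁V₁(1 − (V₁/V₂)^(γ−1))/(γ−1) → W_b/(P₁V₁) = -1.847.
W_a / W_b = -1.204 / -1.847 = 0.6518.

W_a / W_b ≈ 0.652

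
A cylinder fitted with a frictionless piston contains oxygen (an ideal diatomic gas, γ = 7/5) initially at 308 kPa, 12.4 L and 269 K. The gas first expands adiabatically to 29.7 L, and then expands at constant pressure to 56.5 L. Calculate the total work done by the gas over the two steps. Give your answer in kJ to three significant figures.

Step 1 (adiabatic): W = (P₁V₁ − P₂V₂)/(γ−1) = (3819 − 2693)/0.4 = 2815 J.
After step 1: P = 90.67 kPa, V = 29.7 L, T = 189.7 K.
Step 2 (isobaric): W = PΔV = (90.67 kPa)(56.5 − 29.7 L) = 2430 J.
W_total = 2815 + 2430 = 5246 J.

W_total ≈ 5.25 kJ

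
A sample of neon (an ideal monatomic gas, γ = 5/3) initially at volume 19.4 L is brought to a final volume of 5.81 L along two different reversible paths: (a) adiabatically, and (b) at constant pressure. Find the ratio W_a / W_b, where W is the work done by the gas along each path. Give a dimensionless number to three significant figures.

Path (a) adiabatic: W = P₁V₁(1 − (V₁/V₂)^(γ−1))/(γ−1) → W_a/(P₁V₁) = -1.851.
Path (b) isobaric: W = P₁(V₂ − V₁) → W_b/(P₁V₁) = -0.7005.
W_a / W_b = -1.851 / -0.7005 = 2.642.

W_a / W_b ≈ 2.64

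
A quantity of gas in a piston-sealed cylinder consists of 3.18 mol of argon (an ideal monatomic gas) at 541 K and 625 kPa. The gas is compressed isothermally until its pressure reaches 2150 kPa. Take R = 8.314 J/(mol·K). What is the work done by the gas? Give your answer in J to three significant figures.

Isothermal process: W = nRT ln(V₂/V₁) = nRT ln(P₁/P₂).
W = (3.18)(8.314)(541) × ln(625/2150)
  = 14303 × ln(0.2907) = 14303 × -1.235
W_by_gas = -17671 J.

W ≈ -17700 J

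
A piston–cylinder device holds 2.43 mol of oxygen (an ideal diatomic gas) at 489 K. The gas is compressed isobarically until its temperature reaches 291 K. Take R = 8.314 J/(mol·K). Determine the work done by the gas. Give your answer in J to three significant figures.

W ≈ -4000 J

Isobaric: W = P ΔV = nR ΔT.
W = (2.43)(8.314)(291 − 489) = -4000 J.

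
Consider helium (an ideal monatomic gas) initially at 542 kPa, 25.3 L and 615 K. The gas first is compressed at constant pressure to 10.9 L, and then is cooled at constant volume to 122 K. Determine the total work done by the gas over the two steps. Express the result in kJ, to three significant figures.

W_total ≈ -7.80 kJ

Step 1 (isobaric): W = PΔV = (542 kPa)(10.9 − 25.3 L) = -7805 J.
Step 2 (isochoric): W = 0 (constant volume).
W_total = -7805 + 0 = -7805 J.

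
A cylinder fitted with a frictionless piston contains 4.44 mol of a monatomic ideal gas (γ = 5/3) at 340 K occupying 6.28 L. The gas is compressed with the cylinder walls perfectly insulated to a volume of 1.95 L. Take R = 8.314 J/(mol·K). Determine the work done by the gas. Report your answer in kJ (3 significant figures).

Adiabatic: TV^(γ−1) = const with γ = 5/3.
T₂ = T₁ (V₁/V₂)^(γ−1) = 340 × (6.28/1.95)^0.667 = 340 × 2.181 = 741.5 K.
W_by = nCᵥ(T₁ − T₂) = (4.44)(12.47)(340 − 741.5) = -22230 J.

W ≈ -22.2 kJ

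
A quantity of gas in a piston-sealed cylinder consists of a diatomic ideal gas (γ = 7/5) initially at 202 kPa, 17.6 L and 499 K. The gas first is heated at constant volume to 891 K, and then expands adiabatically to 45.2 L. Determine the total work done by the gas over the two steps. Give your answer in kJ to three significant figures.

W_total ≈ 4.99 kJ

Step 1 (isochoric): W = 0 (constant volume).
After step 1: P = 360.7 kPa (V unchanged).
Step 2 (adiabatic): W = (P₁V₁ − P₂V₂)/(γ−1) = (6348 − 4353)/0.4 = 4988 J.
W_total = 0 + 4988 = 4988 J.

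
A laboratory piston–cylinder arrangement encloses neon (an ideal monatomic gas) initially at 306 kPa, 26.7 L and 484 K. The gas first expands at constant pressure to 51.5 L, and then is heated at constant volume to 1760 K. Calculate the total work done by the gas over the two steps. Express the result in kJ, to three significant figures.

Step 1 (isobaric): W = PΔV = (306 kPa)(51.5 − 26.7 L) = 7589 J.
Step 2 (isochoric): W = 0 (constant volume).
W_total = 7589 + 0 = 7589 J.

W_total ≈ 7.59 kJ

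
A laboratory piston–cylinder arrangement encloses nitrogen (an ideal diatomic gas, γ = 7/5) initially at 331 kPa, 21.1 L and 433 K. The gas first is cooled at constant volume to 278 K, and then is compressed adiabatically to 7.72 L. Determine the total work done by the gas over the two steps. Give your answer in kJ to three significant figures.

Step 1 (isochoric): W = 0 (constant volume).
After step 1: P = 212.5 kPa (V unchanged).
Step 2 (adiabatic): W = (P₁V₁ − P₂V₂)/(γ−1) = (4484 − 6704)/0.4 = -5550 J.
W_total = 0 − 5550 = -5550 J.

W_total ≈ -5.55 kJ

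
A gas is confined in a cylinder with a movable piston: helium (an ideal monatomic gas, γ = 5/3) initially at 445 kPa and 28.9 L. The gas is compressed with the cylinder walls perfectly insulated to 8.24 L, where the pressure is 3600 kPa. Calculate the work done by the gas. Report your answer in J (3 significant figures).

Adiabatic: W = (P₁V₁ − P₂V₂)/(γ − 1) with γ = 5/3.
P₁V₁ = 12860 J, P₂V₂ = 29664 J.
W = (12860 − 29664) / 0.6667 = -25205 J.

W ≈ -25200 J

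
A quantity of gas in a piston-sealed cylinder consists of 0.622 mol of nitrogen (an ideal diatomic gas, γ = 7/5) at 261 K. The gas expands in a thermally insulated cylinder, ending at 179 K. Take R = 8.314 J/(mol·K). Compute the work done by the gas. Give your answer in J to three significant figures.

Adiabatic ⇒ Q = 0, so W_by = −ΔU = nCᵥ(T₁ − T₂).
Cᵥ = 5R/2 = 20.79 J/(mol·K).
W = (0.622)(20.79)(261 − 179) = 1060 J.

W ≈ 1060 J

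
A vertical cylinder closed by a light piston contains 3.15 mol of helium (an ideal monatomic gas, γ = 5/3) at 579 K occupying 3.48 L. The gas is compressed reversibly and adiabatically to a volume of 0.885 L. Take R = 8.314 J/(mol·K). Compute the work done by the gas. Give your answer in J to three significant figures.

W ≈ -33900 J

Adiabatic: TV^(γ−1) = const with γ = 5/3.
T₂ = T₁ (V₁/V₂)^(γ−1) = 579 × (3.48/0.885)^0.667 = 579 × 2.491 = 1442 K.
W_by = nCᵥ(T₁ − T₂) = (3.15)(12.47)(579 − 1442) = -33920 J.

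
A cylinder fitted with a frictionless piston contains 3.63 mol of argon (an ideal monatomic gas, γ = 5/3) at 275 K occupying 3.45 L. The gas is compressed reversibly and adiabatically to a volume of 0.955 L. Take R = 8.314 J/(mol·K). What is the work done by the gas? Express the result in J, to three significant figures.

Adiabatic: TV^(γ−1) = const with γ = 5/3.
T₂ = T₁ (V₁/V₂)^(γ−1) = 275 × (3.45/0.955)^0.667 = 275 × 2.354 = 647.5 K.
W_by = nCᵥ(T₁ − T₂) = (3.63)(12.47)(275 − 647.5) = -16861 J.

W ≈ -16900 J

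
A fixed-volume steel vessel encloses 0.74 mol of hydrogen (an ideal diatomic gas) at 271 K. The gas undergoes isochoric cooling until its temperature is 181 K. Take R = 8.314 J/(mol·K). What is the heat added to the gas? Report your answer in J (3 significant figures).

Constant volume ⇒ W = 0, so Q = ΔU = nCᵥΔT with Cᵥ = 5R/2 = 20.79 J/(mol·K).
ΔU = (0.74)(20.79)(181 − 271) = -1384 J.

Q ≈ -1380 J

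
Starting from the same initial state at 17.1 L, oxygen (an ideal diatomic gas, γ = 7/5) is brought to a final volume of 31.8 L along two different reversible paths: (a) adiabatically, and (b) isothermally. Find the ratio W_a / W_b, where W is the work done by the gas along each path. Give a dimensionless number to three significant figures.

W_a / W_b ≈ 0.886

Path (a) adiabatic: W = P₁V₁(1 − (V₁/V₂)^(γ−1))/(γ−1) → W_a/(P₁V₁) = 0.5494.
Path (b) isothermal: W = P₁V₁ ln(V₂/V₁) → W_b/(P₁V₁) = 0.6204.
W_a / W_b = 0.5494 / 0.6204 = 0.8856.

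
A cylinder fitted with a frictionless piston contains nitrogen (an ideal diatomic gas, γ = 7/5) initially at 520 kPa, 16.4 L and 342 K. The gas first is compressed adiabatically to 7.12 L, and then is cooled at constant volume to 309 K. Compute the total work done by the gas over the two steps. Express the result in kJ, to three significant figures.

W_total ≈ -8.45 kJ

Step 1 (adiabatic): W = (P₁V₁ − P₂V₂)/(γ−1) = (8528 − 11907)/0.4 = -8447 J.
Step 2 (isochoric): W = 0 (constant volume).
W_total = -8447 + 0 = -8447 J.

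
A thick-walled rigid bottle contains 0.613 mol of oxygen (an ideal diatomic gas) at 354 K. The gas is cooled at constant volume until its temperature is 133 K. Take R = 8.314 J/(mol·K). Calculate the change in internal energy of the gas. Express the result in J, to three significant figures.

ΔU ≈ -2820 J

Constant volume ⇒ W = 0, so Q = ΔU = nCᵥΔT with Cᵥ = 5R/2 = 20.79 J/(mol·K).
ΔU = (0.613)(20.79)(133 − 354) = -2816 J.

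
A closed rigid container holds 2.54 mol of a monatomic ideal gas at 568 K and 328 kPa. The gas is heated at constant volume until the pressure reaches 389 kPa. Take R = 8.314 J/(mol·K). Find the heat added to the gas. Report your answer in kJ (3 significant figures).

Constant volume ⇒ W = 0, so Q = ΔU = nCᵥΔT with Cᵥ = 3R/2 = 12.47 J/(mol·K).
At constant V, T₂/T₁ = P₂/P₁ ⇒ ΔT = T₁(P₂/P₁ − 1) = 568·(389/328 − 1) = 105.6 K.
ΔU = (2.54)(12.47)(105.6) = 3346 J.

Q ≈ 3.35 kJ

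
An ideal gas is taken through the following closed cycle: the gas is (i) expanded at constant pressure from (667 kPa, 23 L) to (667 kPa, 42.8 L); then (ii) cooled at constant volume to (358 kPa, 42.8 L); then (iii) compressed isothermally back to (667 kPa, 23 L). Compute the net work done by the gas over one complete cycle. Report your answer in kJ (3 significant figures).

W_net ≈ 3.69 kJ

Leg (i): W = PΔV = (667)(42.8 − 23) = 13207 J.
Leg (ii): W = 0.
Leg (iii): W = PᵢVᵢ ln(V_f/Vᵢ) = (15322) ln(23/42.8) = -9516 J.
W_net = 13207 − 9516 = 3691 J.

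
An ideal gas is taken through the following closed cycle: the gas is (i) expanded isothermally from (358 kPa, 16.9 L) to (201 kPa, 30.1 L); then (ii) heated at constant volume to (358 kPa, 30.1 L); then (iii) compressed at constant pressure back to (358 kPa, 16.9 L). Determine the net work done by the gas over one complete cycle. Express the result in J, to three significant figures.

W_net ≈ -1230 J

Leg (i): W = PᵢVᵢ ln(V_f/Vᵢ) = (6050) ln(30.1/16.9) = 3492 J.
Leg (ii): W = 0.
Leg (iii): W = PΔV = (358)(16.9 − 30.1) = -4726 J.
W_net = 3492 − 4726 = -1233 J.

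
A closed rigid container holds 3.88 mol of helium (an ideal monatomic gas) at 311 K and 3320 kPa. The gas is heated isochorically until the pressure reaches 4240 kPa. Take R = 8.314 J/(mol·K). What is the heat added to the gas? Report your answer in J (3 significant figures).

Q ≈ 4170 J

Constant volume ⇒ W = 0, so Q = ΔU = nCᵥΔT with Cᵥ = 3R/2 = 12.47 J/(mol·K).
At constant V, T₂/T₁ = P₂/P₁ ⇒ ΔT = T₁(P₂/P₁ − 1) = 311·(4240/3320 − 1) = 86.18 K.
ΔU = (3.88)(12.47)(86.18) = 4170 J.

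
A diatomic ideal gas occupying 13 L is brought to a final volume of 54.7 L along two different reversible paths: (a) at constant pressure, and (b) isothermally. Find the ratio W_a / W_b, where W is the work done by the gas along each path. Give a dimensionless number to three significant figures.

Path (a) isobaric: W = P₁(V₂ − V₁) → W_a/(P₁V₁) = 3.208.
Path (b) isothermal: W = P₁V₁ ln(V₂/V₁) → W_b/(P₁V₁) = 1.437.
W_a / W_b = 3.208 / 1.437 = 2.232.

W_a / W_b ≈ 2.23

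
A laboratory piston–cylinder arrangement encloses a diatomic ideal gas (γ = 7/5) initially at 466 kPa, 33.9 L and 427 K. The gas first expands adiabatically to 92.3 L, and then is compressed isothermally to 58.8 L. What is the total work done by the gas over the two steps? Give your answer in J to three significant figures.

Step 1 (adiabatic): W = (P₁V₁ − P₂V₂)/(γ−1) = (15797 − 10582)/0.4 = 13037 J.
After step 1: P = 114.7 kPa, V = 92.3 L, T = 286 K.
Step 2 (isothermal): W = P₁V₁ ln(V₂/V₁) = (10582) ln(58.8/92.3) = -4772 J.
W_total = 13037 − 4772 = 8266 J.

W_total ≈ 8270 J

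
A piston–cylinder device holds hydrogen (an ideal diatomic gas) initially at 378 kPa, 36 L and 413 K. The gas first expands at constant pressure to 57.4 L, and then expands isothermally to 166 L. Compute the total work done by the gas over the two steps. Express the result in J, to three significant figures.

W_total ≈ 31100 J

Step 1 (isobaric): W = PΔV = (378 kPa)(57.4 − 36 L) = 8089 J.
After step 1: P = 378 kPa, V = 57.4 L, T = 658.5 K.
Step 2 (isothermal): W = P₁V₁ ln(V₂/V₁) = (21697) ln(166/57.4) = 23041 J.
W_total = 8089 + 23041 = 31130 J.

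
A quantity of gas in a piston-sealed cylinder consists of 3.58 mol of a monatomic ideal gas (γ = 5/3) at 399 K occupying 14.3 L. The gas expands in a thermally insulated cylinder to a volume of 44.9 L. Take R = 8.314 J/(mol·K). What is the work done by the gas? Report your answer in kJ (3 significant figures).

Adiabatic: TV^(γ−1) = const with γ = 5/3.
T₂ = T₁ (V₁/V₂)^(γ−1) = 399 × (14.3/44.9)^0.667 = 399 × 0.4664 = 186.1 K.
W_by = nCᵥ(T₁ − T₂) = (3.58)(12.47)(399 − 186.1) = 9506 J.

W ≈ 9.51 kJ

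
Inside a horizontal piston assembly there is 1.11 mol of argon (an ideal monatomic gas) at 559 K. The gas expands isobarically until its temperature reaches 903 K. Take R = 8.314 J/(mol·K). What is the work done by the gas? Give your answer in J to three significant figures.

W ≈ 3170 J

Isobaric: W = P ΔV = nR ΔT.
W = (1.11)(8.314)(903 − 559) = 3175 J.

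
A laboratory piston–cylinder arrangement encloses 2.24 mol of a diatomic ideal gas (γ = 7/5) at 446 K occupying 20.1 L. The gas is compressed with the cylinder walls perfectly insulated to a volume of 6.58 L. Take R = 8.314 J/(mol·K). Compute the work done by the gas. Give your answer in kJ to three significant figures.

W ≈ -11.7 kJ

Adiabatic: TV^(γ−1) = const with γ = 7/5.
T₂ = T₁ (V₁/V₂)^(γ−1) = 446 × (20.1/6.58)^0.4 = 446 × 1.563 = 697.1 K.
W_by = nCᵥ(T₁ − T₂) = (2.24)(20.79)(446 − 697.1) = -11693 J.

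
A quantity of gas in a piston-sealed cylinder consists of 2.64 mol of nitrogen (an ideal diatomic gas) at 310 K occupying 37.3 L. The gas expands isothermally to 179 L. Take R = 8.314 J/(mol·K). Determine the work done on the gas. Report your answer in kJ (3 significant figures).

W ≈ -10.7 kJ

Isothermal: W = nRT ln(V₂/V₁).
W = (2.64)(8.314)(310) × ln(179/37.3)
  = 6804 × 1.568
W_by_gas = 10672 J; work on gas = −W_by = -10672 J.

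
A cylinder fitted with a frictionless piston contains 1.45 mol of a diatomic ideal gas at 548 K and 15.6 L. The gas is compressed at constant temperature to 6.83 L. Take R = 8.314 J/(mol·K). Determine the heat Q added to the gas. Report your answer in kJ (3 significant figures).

Q ≈ -5.46 kJ

Isothermal ⇒ ΔU = 0, so Q = W = nRT ln(V₂/V₁).
Q = (1.45)(8.314)(548) ln(6.83/15.6) = 6606 × -0.8259 = -5456 J.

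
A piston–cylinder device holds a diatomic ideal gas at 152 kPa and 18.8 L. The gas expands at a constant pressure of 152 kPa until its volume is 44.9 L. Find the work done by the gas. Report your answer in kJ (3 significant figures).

Isobaric: W = P ΔV.
W = (152 kPa)(44.9 − 18.8 L) = (152)(26.1) = 3967 J.

W ≈ 3.97 kJ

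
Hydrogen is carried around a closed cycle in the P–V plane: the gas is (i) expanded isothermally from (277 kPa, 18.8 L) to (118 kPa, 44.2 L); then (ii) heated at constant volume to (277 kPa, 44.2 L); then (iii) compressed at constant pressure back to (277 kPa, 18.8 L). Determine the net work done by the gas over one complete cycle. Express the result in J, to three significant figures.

Leg (i): W = PᵢVᵢ ln(V_f/Vᵢ) = (5208) ln(44.2/18.8) = 4452 J.
Leg (ii): W = 0.
Leg (iii): W = PΔV = (277)(18.8 − 44.2) = -7036 J.
W_net = 4452 − 7036 = -2584 J.

W_net ≈ -2580 J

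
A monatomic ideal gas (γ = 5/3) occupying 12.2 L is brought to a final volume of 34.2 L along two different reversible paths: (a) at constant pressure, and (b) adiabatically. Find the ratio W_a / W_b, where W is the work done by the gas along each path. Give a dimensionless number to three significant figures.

Path (a) isobaric: W = P₁(V₂ − V₁) → W_a/(P₁V₁) = 1.803.
Path (b) adiabatic: W = P₁V₁(1 − (V₁/V₂)^(γ−1))/(γ−1) → W_b/(P₁V₁) = 0.7455.
W_a / W_b = 1.803 / 0.7455 = 2.419.

W_a / W_b ≈ 2.42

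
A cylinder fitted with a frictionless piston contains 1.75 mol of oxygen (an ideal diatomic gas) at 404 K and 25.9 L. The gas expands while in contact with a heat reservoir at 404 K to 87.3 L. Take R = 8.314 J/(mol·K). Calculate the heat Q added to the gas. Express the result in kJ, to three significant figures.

Isothermal ⇒ ΔU = 0, so Q = W = nRT ln(V₂/V₁).
Q = (1.75)(8.314)(404) ln(87.3/25.9) = 5878 × 1.215 = 7142 J.

Q ≈ 7.14 kJ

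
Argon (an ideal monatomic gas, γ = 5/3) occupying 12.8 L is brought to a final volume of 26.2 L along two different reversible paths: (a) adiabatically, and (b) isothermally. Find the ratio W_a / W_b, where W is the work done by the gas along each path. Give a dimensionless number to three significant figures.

Path (a) adiabatic: W = P₁V₁(1 − (V₁/V₂)^(γ−1))/(γ−1) → W_a/(P₁V₁) = 0.5695.
Path (b) isothermal: W = P₁V₁ ln(V₂/V₁) → W_b/(P₁V₁) = 0.7163.
W_a / W_b = 0.5695 / 0.7163 = 0.7951.

W_a / W_b ≈ 0.795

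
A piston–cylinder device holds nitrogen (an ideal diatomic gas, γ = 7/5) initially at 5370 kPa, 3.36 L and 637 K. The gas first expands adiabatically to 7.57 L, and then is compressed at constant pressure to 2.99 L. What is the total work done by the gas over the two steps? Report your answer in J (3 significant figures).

W_total ≈ 4620 J

Step 1 (adiabatic): W = (P₁V₁ − P₂V₂)/(γ−1) = (18043 − 13038)/0.4 = 12513 J.
After step 1: P = 1722 kPa, V = 7.57 L, T = 460.3 K.
Step 2 (isobaric): W = PΔV = (1722 kPa)(2.99 − 7.57 L) = -7888 J.
W_total = 12513 − 7888 = 4625 J.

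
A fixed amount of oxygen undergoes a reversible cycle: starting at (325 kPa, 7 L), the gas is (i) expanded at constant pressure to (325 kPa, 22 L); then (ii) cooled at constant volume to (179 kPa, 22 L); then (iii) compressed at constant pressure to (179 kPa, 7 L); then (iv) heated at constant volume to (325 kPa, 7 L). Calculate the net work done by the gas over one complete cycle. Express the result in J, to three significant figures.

Constant-volume legs do no work.
W(i) = (325)(22 − 7) = 4875 J; W(iii) = (179)(7 − 22) = -2685 J.
W_net = 4875 − 2685 = 2190 J (the clockwise enclosed area).

W_net ≈ 2190 J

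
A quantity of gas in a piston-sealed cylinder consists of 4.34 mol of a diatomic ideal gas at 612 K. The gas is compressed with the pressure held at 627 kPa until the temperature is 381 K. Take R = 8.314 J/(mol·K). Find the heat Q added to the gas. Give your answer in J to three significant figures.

Q ≈ -29200 J

Isobaric: W = nRΔT = (4.34)(8.314)(-231) = -8335 J.
ΔU = nCᵥΔT with Cᵥ = 5R/2: ΔU = (4.34)(20.79)(-231) = -20838 J.
Q = ΔU + W = -20838 − 8335 = -29173 J.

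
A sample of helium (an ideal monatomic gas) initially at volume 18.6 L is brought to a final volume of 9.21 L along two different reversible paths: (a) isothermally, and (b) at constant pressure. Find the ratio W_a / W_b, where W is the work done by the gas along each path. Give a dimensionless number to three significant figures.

Path (a) isothermal: W = P₁V₁ ln(V₂/V₁) → W_a/(P₁V₁) = -0.7029.
Path (b) isobaric: W = P₁(V₂ − V₁) → W_b/(P₁V₁) = -0.5048.
W_a / W_b = -0.7029 / -0.5048 = 1.392.

W_a / W_b ≈ 1.39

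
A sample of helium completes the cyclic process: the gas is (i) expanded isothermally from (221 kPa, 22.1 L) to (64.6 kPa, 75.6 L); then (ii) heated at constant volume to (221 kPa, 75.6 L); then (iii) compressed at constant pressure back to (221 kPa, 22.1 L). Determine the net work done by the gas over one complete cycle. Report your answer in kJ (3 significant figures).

W_net ≈ -5.82 kJ

Leg (i): W = PᵢVᵢ ln(V_f/Vᵢ) = (4884) ln(75.6/22.1) = 6007 J.
Leg (ii): W = 0.
Leg (iii): W = PΔV = (221)(22.1 − 75.6) = -11823 J.
W_net = 6007 − 11823 = -5817 J.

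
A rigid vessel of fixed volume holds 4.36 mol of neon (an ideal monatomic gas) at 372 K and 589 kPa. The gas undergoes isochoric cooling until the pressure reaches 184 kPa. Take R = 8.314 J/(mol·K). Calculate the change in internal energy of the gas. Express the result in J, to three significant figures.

Constant volume ⇒ W = 0, so Q = ΔU = nCᵥΔT with Cᵥ = 3R/2 = 12.47 J/(mol·K).
At constant V, T₂/T₁ = P₂/P₁ ⇒ ΔT = T₁(P₂/P₁ − 1) = 372·(184/589 − 1) = -255.8 K.
ΔU = (4.36)(12.47)(-255.8) = -13908 J.

ΔU ≈ -13900 J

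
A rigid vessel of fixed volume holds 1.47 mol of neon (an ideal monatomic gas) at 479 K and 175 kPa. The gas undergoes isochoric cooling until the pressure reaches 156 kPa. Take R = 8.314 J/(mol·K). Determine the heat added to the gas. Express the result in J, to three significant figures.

Constant volume ⇒ W = 0, so Q = ΔU = nCᵥΔT with Cᵥ = 3R/2 = 12.47 J/(mol·K).
At constant V, T₂/T₁ = P₂/P₁ ⇒ ΔT = T₁(P₂/P₁ − 1) = 479·(156/175 − 1) = -52.01 K.
ΔU = (1.47)(12.47)(-52.01) = -953.4 J.

Q ≈ -953 J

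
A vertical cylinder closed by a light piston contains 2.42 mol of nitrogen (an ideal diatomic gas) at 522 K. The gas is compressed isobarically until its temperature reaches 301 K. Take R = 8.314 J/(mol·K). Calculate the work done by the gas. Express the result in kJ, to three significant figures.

W ≈ -4.45 kJ

Isobaric: W = P ΔV = nR ΔT.
W = (2.42)(8.314)(301 − 522) = -4446 J.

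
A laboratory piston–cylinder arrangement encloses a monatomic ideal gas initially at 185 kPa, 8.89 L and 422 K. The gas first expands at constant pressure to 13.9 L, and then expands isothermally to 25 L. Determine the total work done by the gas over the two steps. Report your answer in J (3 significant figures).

Step 1 (isobaric): W = PΔV = (185 kPa)(13.9 − 8.89 L) = 926.8 J.
After step 1: P = 185 kPa, V = 13.9 L, T = 659.8 K.
Step 2 (isothermal): W = P₁V₁ ln(V₂/V₁) = (2572) ln(25/13.9) = 1509 J.
W_total = 926.8 + 1509 = 2436 J.

W_total ≈ 2440 J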